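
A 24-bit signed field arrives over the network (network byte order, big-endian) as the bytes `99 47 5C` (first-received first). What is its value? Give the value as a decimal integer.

Big-endian: lowest address holds the most-significant byte.
The bytes are already most-significant first: 0x99475C.
Top bit is set, so as a signed 24-bit value this is 0x99475C − 2^24 = -6731940.

-6731940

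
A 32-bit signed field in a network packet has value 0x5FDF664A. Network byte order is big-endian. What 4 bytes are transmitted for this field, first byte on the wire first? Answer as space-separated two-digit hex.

5F DF 66 4A

Split into bytes (most-significant first): 5F DF 66 4A.
Big-endian stores the most-significant byte at the lowest address.
So the memory order matches the most-significant-first order: 5F DF 66 4A.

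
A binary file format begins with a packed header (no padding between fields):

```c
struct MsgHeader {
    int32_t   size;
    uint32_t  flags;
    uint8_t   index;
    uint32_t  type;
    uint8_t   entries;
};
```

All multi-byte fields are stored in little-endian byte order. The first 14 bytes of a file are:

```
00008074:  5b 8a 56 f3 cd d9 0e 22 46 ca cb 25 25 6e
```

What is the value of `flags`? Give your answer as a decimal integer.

`flags` follows `size` (4 bytes), so it starts at byte offset 4 and occupies 4 bytes.
Bytes at offsets 4..7: CD D9 0E 22.
Little-endian stores the least-significant byte at the lowest address.
Reassemble most-significant byte first: 22 0E D9 CD → 0x220ED9CD.
0x220ED9CD = 571398605.

571398605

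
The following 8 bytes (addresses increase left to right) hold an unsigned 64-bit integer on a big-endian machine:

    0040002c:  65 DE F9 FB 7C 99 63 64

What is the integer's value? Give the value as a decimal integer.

Big-endian stores the most-significant byte at the lowest address.
The bytes are already most-significant first: 0x65DEF9FB7C996364.
0x65DEF9FB7C996364 = 7340579301183021924.

7340579301183021924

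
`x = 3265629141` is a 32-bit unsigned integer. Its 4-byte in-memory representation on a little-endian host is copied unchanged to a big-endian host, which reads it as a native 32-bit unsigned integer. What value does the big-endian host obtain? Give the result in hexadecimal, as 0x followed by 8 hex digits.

0xD58BA5C2

3265629141 in 32-bit hexadecimal is 0xC2A58BD5.
Stored little-endian, the bytes at ascending addresses are D5 8B A5 C2.
Read back as big-endian, the last byte is least significant, giving 0xD58BA5C2.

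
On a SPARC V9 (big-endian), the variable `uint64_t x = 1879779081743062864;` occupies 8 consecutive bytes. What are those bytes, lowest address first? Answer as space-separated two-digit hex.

1879779081743062864 in hexadecimal, padded to 64 bits, is 0x1A16511D87815750.
Split into bytes (most-significant first): 1A 16 51 1D 87 81 57 50.
Big-endian stores the most-significant byte at the lowest address.
So the memory order matches the most-significant-first order: 1A 16 51 1D 87 81 57 50.

1A 16 51 1D 87 81 57 50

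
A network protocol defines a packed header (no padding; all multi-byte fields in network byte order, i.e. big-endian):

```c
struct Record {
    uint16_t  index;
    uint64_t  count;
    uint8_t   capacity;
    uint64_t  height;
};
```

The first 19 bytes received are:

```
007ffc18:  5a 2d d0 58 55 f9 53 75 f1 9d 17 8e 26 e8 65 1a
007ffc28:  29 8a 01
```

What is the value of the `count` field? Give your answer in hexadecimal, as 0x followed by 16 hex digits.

0xD05855F95375F19D

`count` follows `index` (2 bytes), so it starts at byte offset 2 and occupies 8 bytes.
Bytes at offsets 2..9: D0 58 55 F9 53 75 F1 9D.
In big-endian order the high byte comes first in memory.
The bytes are already most-significant first: 0xD05855F95375F19D.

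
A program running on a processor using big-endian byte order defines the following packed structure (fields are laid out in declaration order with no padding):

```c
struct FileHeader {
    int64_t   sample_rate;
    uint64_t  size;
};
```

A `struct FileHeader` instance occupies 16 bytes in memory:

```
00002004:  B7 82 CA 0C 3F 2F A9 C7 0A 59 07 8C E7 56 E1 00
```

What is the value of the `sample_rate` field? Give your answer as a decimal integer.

`sample_rate` is the first field, at byte offset 0, occupying 8 bytes.
Bytes at offsets 0..7: B7 82 CA 0C 3F 2F A9 C7.
Big-endian stores the most-significant byte at the lowest address.
The bytes are already most-significant first: 0xB782CA0C3F2FA9C7.
Top bit is set, so as a signed 64-bit value this is 0xB782CA0C3F2FA9C7 − 2^64 = -5223390463847847481.

-5223390463847847481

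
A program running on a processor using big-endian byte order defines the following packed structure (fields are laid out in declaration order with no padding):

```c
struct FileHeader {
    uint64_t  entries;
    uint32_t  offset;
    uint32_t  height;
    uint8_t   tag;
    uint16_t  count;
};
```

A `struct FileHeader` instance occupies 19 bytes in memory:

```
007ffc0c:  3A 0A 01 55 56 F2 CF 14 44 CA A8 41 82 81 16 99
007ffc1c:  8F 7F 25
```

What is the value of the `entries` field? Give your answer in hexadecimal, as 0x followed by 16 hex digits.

`entries` is the first field, at byte offset 0, occupying 8 bytes.
Bytes at offsets 0..7: 3A 0A 01 55 56 F2 CF 14.
Big-endian stores the most-significant byte at the lowest address.
The bytes are already most-significant first: 0x3A0A015556F2CF14.

0x3A0A015556F2CF14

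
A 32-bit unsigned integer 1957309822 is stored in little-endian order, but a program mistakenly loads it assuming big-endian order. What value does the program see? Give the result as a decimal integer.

2116921972

1957309822 in 32-bit hexadecimal is 0x74AA2D7E.
Stored little-endian, the bytes at ascending addresses are 7E 2D AA 74.
Read back as big-endian, the last byte is least significant, giving 0x7E2DAA74.
0x7E2DAA74 = 2116921972.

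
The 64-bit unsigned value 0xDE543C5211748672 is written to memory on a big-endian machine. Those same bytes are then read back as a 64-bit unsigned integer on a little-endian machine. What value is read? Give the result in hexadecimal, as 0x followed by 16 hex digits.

Stored big-endian, the bytes at ascending addresses are DE 54 3C 52 11 74 86 72.
Read back as little-endian, the first byte is least significant, giving 0x72867411523C54DE.

0x72867411523C54DE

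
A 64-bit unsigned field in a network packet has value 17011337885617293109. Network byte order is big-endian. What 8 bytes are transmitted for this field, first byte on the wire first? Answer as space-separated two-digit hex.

17011337885617293109 in hexadecimal, padded to 64 bits, is 0xEC1469AD525D0735.
Split into bytes (most-significant first): EC 14 69 AD 52 5D 07 35.
Big-endian: lowest address holds the most-significant byte.
So the memory order matches the most-significant-first order: EC 14 69 AD 52 5D 07 35.

EC 14 69 AD 52 5D 07 35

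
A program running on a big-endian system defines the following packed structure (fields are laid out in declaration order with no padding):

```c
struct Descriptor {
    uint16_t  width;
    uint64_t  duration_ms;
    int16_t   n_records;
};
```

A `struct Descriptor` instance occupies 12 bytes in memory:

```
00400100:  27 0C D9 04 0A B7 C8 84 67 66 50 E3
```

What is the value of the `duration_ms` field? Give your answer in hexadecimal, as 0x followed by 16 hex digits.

0xD9040AB7C8846766

`duration_ms` follows `width` (2 bytes), so it starts at byte offset 2 and occupies 8 bytes.
Bytes at offsets 2..9: D9 04 0A B7 C8 84 67 66.
Big-endian stores the most-significant byte at the lowest address.
The bytes are already most-significant first: 0xD9040AB7C8846766.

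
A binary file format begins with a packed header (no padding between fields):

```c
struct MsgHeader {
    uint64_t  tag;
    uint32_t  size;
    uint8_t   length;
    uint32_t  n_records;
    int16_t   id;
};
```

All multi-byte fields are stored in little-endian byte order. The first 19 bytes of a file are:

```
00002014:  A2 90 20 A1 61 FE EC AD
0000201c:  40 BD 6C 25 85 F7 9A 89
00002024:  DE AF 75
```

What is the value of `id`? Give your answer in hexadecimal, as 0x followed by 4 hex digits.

0x75AF

`id` follows `tag` (8 B), `size` (4 B), `length` (1 B), `n_records` (4 B), so it starts at offset 8 + 4 + 1 + 4 = 17 and occupies 2 bytes.
Bytes at offsets 17..18: AF 75.
Little-endian: lowest address holds the least-significant byte.
Reassemble most-significant byte first: 75 AF → 0x75AF.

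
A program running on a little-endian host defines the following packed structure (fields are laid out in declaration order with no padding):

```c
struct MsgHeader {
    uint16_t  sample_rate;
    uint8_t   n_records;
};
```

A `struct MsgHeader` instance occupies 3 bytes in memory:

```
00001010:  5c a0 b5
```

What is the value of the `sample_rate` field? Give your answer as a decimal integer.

41052

`sample_rate` is the first field, at byte offset 0, occupying 2 bytes.
Bytes at offsets 0..1: 5C A0.
Little-endian: lowest address holds the least-significant byte.
Reassemble most-significant byte first: A0 5C → 0xA05C.
0xA05C = 41052.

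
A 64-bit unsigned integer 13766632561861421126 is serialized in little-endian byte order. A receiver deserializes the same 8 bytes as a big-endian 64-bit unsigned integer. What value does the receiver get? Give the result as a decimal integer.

13766632561861421126 in 64-bit hexadecimal is 0xBF0CE76053136846.
Stored little-endian, the bytes at ascending addresses are 46 68 13 53 60 E7 0C BF.
Read back as big-endian, the last byte is least significant, giving 0x4668135360E70CBF.
0x4668135360E70CBF = 5073326229061831871.

5073326229061831871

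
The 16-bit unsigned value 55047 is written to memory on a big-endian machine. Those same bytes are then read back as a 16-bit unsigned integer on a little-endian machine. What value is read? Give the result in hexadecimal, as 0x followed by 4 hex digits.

0x07D7

55047 in 16-bit hexadecimal is 0xD707.
Stored big-endian, the bytes at ascending addresses are D7 07.
Read back as little-endian, the first byte is least significant, giving 0x07D7.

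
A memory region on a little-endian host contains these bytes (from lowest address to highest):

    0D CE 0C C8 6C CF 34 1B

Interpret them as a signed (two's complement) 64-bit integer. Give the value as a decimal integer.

1960419803932708365

Little-endian stores the least-significant byte at the lowest address.
Reassemble most-significant byte first: 1B 34 CF 6C C8 0C CE 0D → 0x1B34CF6CC80CCE0D.
0x1B34CF6CC80CCE0D = 1960419803932708365.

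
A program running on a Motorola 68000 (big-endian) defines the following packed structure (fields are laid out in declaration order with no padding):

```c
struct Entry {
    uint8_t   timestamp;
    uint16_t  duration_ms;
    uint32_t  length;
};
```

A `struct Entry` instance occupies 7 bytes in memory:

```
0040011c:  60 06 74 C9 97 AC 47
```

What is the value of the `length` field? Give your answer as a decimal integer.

`length` follows `timestamp` (1 B), `duration_ms` (2 B), so it starts at offset 1 + 2 = 3 and occupies 4 bytes.
Bytes at offsets 3..6: C9 97 AC 47.
Big-endian: lowest address holds the most-significant byte.
The bytes are already most-significant first: 0xC997AC47.
0xC997AC47 = 3382160455.

3382160455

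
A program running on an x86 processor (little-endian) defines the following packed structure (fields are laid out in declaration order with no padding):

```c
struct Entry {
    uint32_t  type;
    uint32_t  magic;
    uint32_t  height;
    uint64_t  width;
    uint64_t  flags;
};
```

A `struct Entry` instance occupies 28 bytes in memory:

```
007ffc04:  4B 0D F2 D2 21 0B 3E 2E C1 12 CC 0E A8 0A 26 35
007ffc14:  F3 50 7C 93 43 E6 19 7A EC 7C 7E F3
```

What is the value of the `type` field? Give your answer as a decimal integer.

`type` is the first field, at byte offset 0, occupying 4 bytes.
Bytes at offsets 0..3: 4B 0D F2 D2.
Little-endian: lowest address holds the least-significant byte.
Reassemble most-significant byte first: D2 F2 0D 4B → 0xD2F20D4B.
0xD2F20D4B = 3539078475.

3539078475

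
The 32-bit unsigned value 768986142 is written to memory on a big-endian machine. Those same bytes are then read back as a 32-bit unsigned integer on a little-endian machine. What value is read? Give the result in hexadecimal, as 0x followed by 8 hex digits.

768986142 in 32-bit hexadecimal is 0x2DD5CC1E.
Stored big-endian, the bytes at ascending addresses are 2D D5 CC 1E.
Read back as little-endian, the first byte is least significant, giving 0x1ECCD52D.

0x1ECCD52D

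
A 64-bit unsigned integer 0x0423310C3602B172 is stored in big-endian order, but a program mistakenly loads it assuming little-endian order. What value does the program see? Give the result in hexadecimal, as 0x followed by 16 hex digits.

0x72B102360C312304

Stored big-endian, the bytes at ascending addresses are 04 23 31 0C 36 02 B1 72.
Read back as little-endian, the first byte is least significant, giving 0x72B102360C312304.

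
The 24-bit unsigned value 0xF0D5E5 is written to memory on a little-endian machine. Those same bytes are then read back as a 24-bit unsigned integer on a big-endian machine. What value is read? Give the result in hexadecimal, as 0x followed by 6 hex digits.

0xE5D5F0

Stored little-endian, the bytes at ascending addresses are E5 D5 F0.
Read back as big-endian, the last byte is least significant, giving 0xE5D5F0.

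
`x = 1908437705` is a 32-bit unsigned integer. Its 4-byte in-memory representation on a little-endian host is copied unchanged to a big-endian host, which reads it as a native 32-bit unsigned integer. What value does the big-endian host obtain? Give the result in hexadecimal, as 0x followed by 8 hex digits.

1908437705 in 32-bit hexadecimal is 0x71C072C9.
Stored little-endian, the bytes at ascending addresses are C9 72 C0 71.
Read back as big-endian, the last byte is least significant, giving 0xC972C071.

0xC972C071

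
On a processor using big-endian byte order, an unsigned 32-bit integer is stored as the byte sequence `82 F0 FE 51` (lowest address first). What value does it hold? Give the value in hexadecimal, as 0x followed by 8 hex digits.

0x82F0FE51

Big-endian: lowest address holds the most-significant byte.
The bytes are already most-significant first: 0x82F0FE51.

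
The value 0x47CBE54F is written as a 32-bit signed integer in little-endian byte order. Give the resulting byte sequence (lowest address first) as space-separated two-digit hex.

Split into bytes (most-significant first): 47 CB E5 4F.
Little-endian: lowest address holds the least-significant byte.
So at ascending addresses the bytes are 4F E5 CB 47.

4F E5 CB 47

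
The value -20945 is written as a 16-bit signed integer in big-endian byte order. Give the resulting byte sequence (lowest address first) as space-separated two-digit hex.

AE 2F

Two's complement of -20945 in 16 bits: 20945 = 0x51D1; invert → 0xAE2E; add 1 → 0xAE2F.
Split into bytes (most-significant first): AE 2F.
In big-endian order the high byte comes first in memory.
So the memory order matches the most-significant-first order: AE 2F.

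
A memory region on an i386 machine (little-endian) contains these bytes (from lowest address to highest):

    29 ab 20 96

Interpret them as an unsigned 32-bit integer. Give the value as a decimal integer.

2518723369

In little-endian order the low byte comes first in memory.
Reassemble most-significant byte first: 96 20 AB 29 → 0x9620AB29.
0x9620AB29 = 2518723369.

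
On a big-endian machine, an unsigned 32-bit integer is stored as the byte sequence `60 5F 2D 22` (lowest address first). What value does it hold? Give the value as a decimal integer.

1616850210

Big-endian stores the most-significant byte at the lowest address.
The bytes are already most-significant first: 0x605F2D22.
0x605F2D22 = 1616850210.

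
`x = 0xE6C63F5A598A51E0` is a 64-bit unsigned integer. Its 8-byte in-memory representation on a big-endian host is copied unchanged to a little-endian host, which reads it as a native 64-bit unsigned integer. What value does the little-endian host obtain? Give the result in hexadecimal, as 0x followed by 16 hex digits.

0xE0518A595A3FC6E6

Stored big-endian, the bytes at ascending addresses are E6 C6 3F 5A 59 8A 51 E0.
Read back as little-endian, the first byte is least significant, giving 0xE0518A595A3FC6E6.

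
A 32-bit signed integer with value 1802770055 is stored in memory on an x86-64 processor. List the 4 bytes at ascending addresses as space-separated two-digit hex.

1802770055 in hexadecimal, padded to 32 bits, is 0x6B741687.
Split into bytes (most-significant first): 6B 74 16 87.
In little-endian order the low byte comes first in memory.
So at ascending addresses the bytes are 87 16 74 6B.

87 16 74 6B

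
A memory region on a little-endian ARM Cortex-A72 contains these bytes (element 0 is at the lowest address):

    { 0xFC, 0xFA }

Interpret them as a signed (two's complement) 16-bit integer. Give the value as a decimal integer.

Little-endian: lowest address holds the least-significant byte.
Reassemble most-significant byte first: FA FC → 0xFAFC.
Top bit is set, so as a signed 16-bit value this is 0xFAFC − 2^16 = -1284.

-1284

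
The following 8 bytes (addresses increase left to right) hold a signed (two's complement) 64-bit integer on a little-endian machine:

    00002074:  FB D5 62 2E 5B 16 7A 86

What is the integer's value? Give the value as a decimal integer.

Little-endian: lowest address holds the least-significant byte.
Reassemble most-significant byte first: 86 7A 16 5B 2E 62 D5 FB → 0x867A165B2E62D5FB.
Top bit is set, so as a signed 64-bit value this is 0x867A165B2E62D5FB − 2^64 = -8756661944592443909.

-8756661944592443909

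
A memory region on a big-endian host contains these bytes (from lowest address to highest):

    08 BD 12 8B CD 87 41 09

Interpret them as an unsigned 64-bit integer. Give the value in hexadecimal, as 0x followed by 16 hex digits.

Big-endian stores the most-significant byte at the lowest address.
The bytes are already most-significant first: 0x08BD128BCD874109.

0x08BD128BCD874109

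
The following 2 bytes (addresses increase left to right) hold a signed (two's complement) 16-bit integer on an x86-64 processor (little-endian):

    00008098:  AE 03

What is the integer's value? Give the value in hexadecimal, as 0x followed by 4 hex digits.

Little-endian stores the least-significant byte at the lowest address.
Reassemble most-significant byte first: 03 AE → 0x03AE.

0x03AE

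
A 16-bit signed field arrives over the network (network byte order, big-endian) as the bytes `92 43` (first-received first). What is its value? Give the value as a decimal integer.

Big-endian stores the most-significant byte at the lowest address.
The bytes are already most-significant first: 0x9243.
Top bit is set, so as a signed 16-bit value this is 0x9243 − 2^16 = -28093.

-28093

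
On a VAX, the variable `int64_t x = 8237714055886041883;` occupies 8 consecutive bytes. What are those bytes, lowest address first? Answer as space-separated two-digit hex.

8237714055886041883 in hexadecimal, padded to 64 bits, is 0x72523D49DE54731B.
Split into bytes (most-significant first): 72 52 3D 49 DE 54 73 1B.
In little-endian order the low byte comes first in memory.
So at ascending addresses the bytes are 1B 73 54 DE 49 3D 52 72.

1B 73 54 DE 49 3D 52 72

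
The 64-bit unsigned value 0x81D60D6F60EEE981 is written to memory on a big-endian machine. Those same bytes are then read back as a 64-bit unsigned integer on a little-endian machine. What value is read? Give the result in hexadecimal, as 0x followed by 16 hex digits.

Stored big-endian, the bytes at ascending addresses are 81 D6 0D 6F 60 EE E9 81.
Read back as little-endian, the first byte is least significant, giving 0x81E9EE606F0DD681.

0x81E9EE606F0DD681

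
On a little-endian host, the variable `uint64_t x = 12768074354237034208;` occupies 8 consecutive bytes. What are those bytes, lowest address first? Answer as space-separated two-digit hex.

12768074354237034208 in hexadecimal, padded to 64 bits, is 0xB1314FFA1E12CEE0.
Split into bytes (most-significant first): B1 31 4F FA 1E 12 CE E0.
In little-endian order the low byte comes first in memory.
So at ascending addresses the bytes are E0 CE 12 1E FA 4F 31 B1.

E0 CE 12 1E FA 4F 31 B1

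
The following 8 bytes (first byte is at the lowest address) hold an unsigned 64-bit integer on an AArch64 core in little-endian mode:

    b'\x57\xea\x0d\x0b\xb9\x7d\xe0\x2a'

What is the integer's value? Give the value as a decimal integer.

3089607578084043351

Little-endian: lowest address holds the least-significant byte.
Reassemble most-significant byte first: 2A E0 7D B9 0B 0D EA 57 → 0x2AE07DB90B0DEA57.
0x2AE07DB90B0DEA57 = 3089607578084043351.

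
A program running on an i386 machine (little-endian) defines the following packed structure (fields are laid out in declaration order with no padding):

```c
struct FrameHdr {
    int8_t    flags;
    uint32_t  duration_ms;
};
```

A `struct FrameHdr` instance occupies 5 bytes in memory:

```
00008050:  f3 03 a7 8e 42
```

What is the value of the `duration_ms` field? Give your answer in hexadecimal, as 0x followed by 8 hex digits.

0x428EA703

`duration_ms` follows `flags` (1 byte), so it starts at byte offset 1 and occupies 4 bytes.
Bytes at offsets 1..4: 03 A7 8E 42.
In little-endian order the low byte comes first in memory.
Reassemble most-significant byte first: 42 8E A7 03 → 0x428EA703.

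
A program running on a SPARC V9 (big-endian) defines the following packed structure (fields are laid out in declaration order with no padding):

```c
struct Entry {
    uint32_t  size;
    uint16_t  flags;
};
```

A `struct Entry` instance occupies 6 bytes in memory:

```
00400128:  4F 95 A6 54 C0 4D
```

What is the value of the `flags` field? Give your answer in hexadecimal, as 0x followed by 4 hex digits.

`flags` follows `size` (4 bytes), so it starts at byte offset 4 and occupies 2 bytes.
Bytes at offsets 4..5: C0 4D.
Big-endian: lowest address holds the most-significant byte.
The bytes are already most-significant first: 0xC04D.

0xC04D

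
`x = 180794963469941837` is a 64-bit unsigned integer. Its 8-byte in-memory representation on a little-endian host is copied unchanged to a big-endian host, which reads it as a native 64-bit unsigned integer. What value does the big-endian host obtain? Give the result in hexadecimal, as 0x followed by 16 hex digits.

180794963469941837 in 64-bit hexadecimal is 0x0282500FB6CE3C4D.
Stored little-endian, the bytes at ascending addresses are 4D 3C CE B6 0F 50 82 02.
Read back as big-endian, the last byte is least significant, giving 0x4D3CCEB60F508202.

0x4D3CCEB60F508202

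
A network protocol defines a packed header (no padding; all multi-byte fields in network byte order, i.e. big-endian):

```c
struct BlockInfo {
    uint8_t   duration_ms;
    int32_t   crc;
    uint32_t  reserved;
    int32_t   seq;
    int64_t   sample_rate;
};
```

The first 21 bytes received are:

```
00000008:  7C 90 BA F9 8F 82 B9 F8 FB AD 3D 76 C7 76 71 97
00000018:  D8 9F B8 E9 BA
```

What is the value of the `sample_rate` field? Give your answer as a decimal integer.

`sample_rate` follows `duration_ms` (1 B), `crc` (4 B), `reserved` (4 B), `seq` (4 B), so it starts at offset 1 + 4 + 4 + 4 = 13 and occupies 8 bytes.
Bytes at offsets 13..20: 76 71 97 D8 9F B8 E9 BA.
In big-endian order the high byte comes first in memory.
The bytes are already most-significant first: 0x767197D89FB8E9BA.
0x767197D89FB8E9BA = 8534769725492226490.

8534769725492226490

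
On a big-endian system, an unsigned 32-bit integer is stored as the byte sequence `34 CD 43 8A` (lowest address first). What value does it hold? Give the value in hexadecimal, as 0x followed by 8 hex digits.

Big-endian stores the most-significant byte at the lowest address.
The bytes are already most-significant first: 0x34CD438A.

0x34CD438A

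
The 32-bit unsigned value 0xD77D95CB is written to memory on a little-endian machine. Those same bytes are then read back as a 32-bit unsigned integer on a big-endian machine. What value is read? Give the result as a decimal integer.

3415571927

Stored little-endian, the bytes at ascending addresses are CB 95 7D D7.
Read back as big-endian, the last byte is least significant, giving 0xCB957DD7.
0xCB957DD7 = 3415571927.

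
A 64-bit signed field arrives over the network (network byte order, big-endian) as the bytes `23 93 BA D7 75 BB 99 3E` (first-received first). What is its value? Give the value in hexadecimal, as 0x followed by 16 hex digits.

Big-endian: lowest address holds the most-significant byte.
The bytes are already most-significant first: 0x2393BAD775BB993E.

0x2393BAD775BB993E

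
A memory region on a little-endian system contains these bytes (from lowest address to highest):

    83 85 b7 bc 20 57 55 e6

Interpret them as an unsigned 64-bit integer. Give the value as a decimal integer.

Little-endian stores the least-significant byte at the lowest address.
Reassemble most-significant byte first: E6 55 57 20 BC B7 85 83 → 0xE6555720BCB78583.
0xE6555720BCB78583 = 16597267799860544899.

16597267799860544899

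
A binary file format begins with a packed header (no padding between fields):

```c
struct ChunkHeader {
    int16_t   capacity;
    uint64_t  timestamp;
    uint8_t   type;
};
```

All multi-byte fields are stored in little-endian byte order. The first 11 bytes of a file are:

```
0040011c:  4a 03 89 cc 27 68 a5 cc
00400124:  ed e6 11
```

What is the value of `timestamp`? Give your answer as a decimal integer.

`timestamp` follows `capacity` (2 bytes), so it starts at byte offset 2 and occupies 8 bytes.
Bytes at offsets 2..9: 89 CC 27 68 A5 CC ED E6.
Little-endian: lowest address holds the least-significant byte.
Reassemble most-significant byte first: E6 ED CC A5 68 27 CC 89 → 0xE6EDCCA56827CC89.
0xE6EDCCA56827CC89 = 16640181208992959625.

16640181208992959625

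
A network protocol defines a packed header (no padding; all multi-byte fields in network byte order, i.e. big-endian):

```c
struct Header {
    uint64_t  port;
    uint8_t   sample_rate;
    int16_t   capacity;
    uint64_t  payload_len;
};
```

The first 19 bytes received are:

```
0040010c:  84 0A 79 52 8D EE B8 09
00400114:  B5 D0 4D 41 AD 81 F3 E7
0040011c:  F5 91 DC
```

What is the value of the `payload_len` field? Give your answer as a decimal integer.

4732581668004925916

`payload_len` follows `port` (8 B), `sample_rate` (1 B), `capacity` (2 B), so it starts at offset 8 + 1 + 2 = 11 and occupies 8 bytes.
Bytes at offsets 11..18: 41 AD 81 F3 E7 F5 91 DC.
Big-endian stores the most-significant byte at the lowest address.
The bytes are already most-significant first: 0x41AD81F3E7F591DC.
0x41AD81F3E7F591DC = 4732581668004925916.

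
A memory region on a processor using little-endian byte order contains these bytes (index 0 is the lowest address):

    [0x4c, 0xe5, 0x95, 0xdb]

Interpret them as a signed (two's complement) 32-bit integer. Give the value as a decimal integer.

-610933428

Little-endian stores the least-significant byte at the lowest address.
Reassemble most-significant byte first: DB 95 E5 4C → 0xDB95E54C.
Top bit is set, so as a signed 32-bit value this is 0xDB95E54C − 2^32 = -610933428.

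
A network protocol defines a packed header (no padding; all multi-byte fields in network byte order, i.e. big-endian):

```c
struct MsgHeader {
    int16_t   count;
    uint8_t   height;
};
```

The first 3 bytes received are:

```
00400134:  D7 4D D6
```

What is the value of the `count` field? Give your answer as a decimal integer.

`count` is the first field, at byte offset 0, occupying 2 bytes.
Bytes at offsets 0..1: D7 4D.
Big-endian: lowest address holds the most-significant byte.
The bytes are already most-significant first: 0xD74D.
Top bit is set, so as a signed 16-bit value this is 0xD74D − 2^16 = -10419.

-10419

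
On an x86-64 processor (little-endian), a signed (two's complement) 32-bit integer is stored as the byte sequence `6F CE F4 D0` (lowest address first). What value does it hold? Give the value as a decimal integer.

In little-endian order the low byte comes first in memory.
Reassemble most-significant byte first: D0 F4 CE 6F → 0xD0F4CE6F.
Top bit is set, so as a signed 32-bit value this is 0xD0F4CE6F − 2^32 = -789262737.

-789262737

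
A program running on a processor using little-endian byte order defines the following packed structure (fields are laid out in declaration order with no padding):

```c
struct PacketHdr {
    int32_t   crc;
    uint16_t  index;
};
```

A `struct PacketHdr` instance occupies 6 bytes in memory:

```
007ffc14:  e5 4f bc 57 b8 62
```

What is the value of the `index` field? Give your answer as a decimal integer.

25272

`index` follows `crc` (4 bytes), so it starts at byte offset 4 and occupies 2 bytes.
Bytes at offsets 4..5: B8 62.
In little-endian order the low byte comes first in memory.
Reassemble most-significant byte first: 62 B8 → 0x62B8.
0x62B8 = 25272.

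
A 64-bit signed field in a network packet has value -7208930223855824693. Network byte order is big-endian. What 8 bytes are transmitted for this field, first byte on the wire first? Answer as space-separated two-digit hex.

9B F4 BC 27 EC 7F 10 CB

Two's complement of -7208930223855824693 in 64 bits: 7208930223855824693 = 0x640B43D81380EF35; invert → 0x9BF4BC27EC7F10CA; add 1 → 0x9BF4BC27EC7F10CB.
Split into bytes (most-significant first): 9B F4 BC 27 EC 7F 10 CB.
Big-endian stores the most-significant byte at the lowest address.
So the memory order matches the most-significant-first order: 9B F4 BC 27 EC 7F 10 CB.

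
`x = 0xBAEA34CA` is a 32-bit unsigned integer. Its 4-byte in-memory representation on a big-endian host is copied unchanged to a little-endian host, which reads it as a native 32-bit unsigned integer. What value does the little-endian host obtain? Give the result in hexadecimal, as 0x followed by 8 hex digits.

Stored big-endian, the bytes at ascending addresses are BA EA 34 CA.
Read back as little-endian, the first byte is least significant, giving 0xCA34EABA.

0xCA34EABA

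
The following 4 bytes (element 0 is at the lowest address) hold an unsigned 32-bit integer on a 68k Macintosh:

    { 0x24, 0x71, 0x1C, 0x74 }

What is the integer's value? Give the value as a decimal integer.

Big-endian: lowest address holds the most-significant byte.
The bytes are already most-significant first: 0x24711C74.
0x24711C74 = 611392628.

611392628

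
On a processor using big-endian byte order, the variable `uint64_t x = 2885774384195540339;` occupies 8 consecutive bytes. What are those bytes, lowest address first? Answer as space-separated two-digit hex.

2885774384195540339 in hexadecimal, padded to 64 bits, is 0x280C54834FE59573.
Split into bytes (most-significant first): 28 0C 54 83 4F E5 95 73.
Big-endian stores the most-significant byte at the lowest address.
So the memory order matches the most-significant-first order: 28 0C 54 83 4F E5 95 73.

28 0C 54 83 4F E5 95 73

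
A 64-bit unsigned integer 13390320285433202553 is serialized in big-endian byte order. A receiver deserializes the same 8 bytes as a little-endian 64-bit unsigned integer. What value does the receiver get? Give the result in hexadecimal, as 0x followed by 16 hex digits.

13390320285433202553 in 64-bit hexadecimal is 0xB9D3F95AC9F40779.
Stored big-endian, the bytes at ascending addresses are B9 D3 F9 5A C9 F4 07 79.
Read back as little-endian, the first byte is least significant, giving 0x7907F4C95AF9D3B9.

0x7907F4C95AF9D3B9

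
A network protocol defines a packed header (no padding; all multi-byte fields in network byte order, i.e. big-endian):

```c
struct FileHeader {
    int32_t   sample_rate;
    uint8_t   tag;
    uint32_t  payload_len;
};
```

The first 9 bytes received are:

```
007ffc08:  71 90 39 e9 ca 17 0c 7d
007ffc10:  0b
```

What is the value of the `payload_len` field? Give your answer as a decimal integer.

386694411

`payload_len` follows `sample_rate` (4 B), `tag` (1 B), so it starts at offset 4 + 1 = 5 and occupies 4 bytes.
Bytes at offsets 5..8: 17 0C 7D 0B.
Big-endian stores the most-significant byte at the lowest address.
The bytes are already most-significant first: 0x170C7D0B.
0x170C7D0B = 386694411.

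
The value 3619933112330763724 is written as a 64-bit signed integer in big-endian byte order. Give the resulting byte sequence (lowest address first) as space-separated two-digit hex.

32 3C 95 FC 87 26 3D CC

3619933112330763724 in hexadecimal, padded to 64 bits, is 0x323C95FC87263DCC.
Split into bytes (most-significant first): 32 3C 95 FC 87 26 3D CC.
Big-endian stores the most-significant byte at the lowest address.
So the memory order matches the most-significant-first order: 32 3C 95 FC 87 26 3D CC.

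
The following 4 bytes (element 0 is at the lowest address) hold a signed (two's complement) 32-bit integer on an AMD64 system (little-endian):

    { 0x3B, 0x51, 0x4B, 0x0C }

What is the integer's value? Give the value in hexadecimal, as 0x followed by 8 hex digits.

Little-endian: lowest address holds the least-significant byte.
Reassemble most-significant byte first: 0C 4B 51 3B → 0x0C4B513B.

0x0C4B513B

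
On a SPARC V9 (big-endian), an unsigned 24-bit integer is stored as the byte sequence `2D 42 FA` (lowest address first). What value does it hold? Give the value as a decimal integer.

Big-endian stores the most-significant byte at the lowest address.
The bytes are already most-significant first: 0x2D42FA.
0x2D42FA = 2966266.

2966266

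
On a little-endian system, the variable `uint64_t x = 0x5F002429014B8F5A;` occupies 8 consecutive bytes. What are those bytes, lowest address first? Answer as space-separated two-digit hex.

Split into bytes (most-significant first): 5F 00 24 29 01 4B 8F 5A.
In little-endian order the low byte comes first in memory.
So at ascending addresses the bytes are 5A 8F 4B 01 29 24 00 5F.

5A 8F 4B 01 29 24 00 5F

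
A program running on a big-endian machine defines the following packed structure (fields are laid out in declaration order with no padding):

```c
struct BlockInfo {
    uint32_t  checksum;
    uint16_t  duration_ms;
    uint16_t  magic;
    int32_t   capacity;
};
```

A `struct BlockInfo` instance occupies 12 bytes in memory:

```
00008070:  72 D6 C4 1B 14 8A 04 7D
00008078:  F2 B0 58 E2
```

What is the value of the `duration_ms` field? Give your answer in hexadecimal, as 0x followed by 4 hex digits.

`duration_ms` follows `checksum` (4 bytes), so it starts at byte offset 4 and occupies 2 bytes.
Bytes at offsets 4..5: 14 8A.
Big-endian: lowest address holds the most-significant byte.
The bytes are already most-significant first: 0x148A.

0x148A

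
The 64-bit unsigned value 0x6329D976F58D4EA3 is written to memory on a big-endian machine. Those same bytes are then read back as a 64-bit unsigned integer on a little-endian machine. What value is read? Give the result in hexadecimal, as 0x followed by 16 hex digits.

0xA34E8DF576D92963

Stored big-endian, the bytes at ascending addresses are 63 29 D9 76 F5 8D 4E A3.
Read back as little-endian, the first byte is least significant, giving 0xA34E8DF576D92963.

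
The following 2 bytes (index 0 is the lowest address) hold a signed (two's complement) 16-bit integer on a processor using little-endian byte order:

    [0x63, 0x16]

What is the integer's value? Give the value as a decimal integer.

In little-endian order the low byte comes first in memory.
Reassemble most-significant byte first: 16 63 → 0x1663.
0x1663 = 5731.

5731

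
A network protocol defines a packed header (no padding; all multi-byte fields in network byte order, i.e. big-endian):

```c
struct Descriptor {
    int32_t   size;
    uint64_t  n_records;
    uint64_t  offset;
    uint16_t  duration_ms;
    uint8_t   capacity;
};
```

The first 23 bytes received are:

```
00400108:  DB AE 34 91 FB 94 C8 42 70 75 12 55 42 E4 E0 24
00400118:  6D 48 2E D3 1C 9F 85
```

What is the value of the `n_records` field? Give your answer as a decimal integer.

`n_records` follows `size` (4 bytes), so it starts at byte offset 4 and occupies 8 bytes.
Bytes at offsets 4..11: FB 94 C8 42 70 75 12 55.
In big-endian order the high byte comes first in memory.
The bytes are already most-significant first: 0xFB94C84270751255.
0xFB94C84270751255 = 18128334587753206357.

18128334587753206357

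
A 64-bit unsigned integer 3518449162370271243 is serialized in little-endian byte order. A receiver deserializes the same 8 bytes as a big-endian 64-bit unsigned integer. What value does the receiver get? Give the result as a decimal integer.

849026540360094768

3518449162370271243 in 64-bit hexadecimal is 0x30D40ADF2359C80B.
Stored little-endian, the bytes at ascending addresses are 0B C8 59 23 DF 0A D4 30.
Read back as big-endian, the last byte is least significant, giving 0x0BC85923DF0AD430.
0x0BC85923DF0AD430 = 849026540360094768.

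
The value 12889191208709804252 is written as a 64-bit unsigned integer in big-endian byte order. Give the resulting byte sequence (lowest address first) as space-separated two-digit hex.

B2 DF 9B 1D 4D 3C 50 DC

12889191208709804252 in hexadecimal, padded to 64 bits, is 0xB2DF9B1D4D3C50DC.
Split into bytes (most-significant first): B2 DF 9B 1D 4D 3C 50 DC.
In big-endian order the high byte comes first in memory.
So the memory order matches the most-significant-first order: B2 DF 9B 1D 4D 3C 50 DC.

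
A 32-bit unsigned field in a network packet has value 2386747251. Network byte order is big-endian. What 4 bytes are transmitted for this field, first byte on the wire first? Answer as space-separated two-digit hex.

8E 42 DF 73

2386747251 in hexadecimal, padded to 32 bits, is 0x8E42DF73.
Split into bytes (most-significant first): 8E 42 DF 73.
Big-endian: lowest address holds the most-significant byte.
So the memory order matches the most-significant-first order: 8E 42 DF 73.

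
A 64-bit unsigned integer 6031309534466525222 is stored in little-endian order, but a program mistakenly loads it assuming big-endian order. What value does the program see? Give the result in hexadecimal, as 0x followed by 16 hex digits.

6031309534466525222 in 64-bit hexadecimal is 0x53B38410FC4DC826.
Stored little-endian, the bytes at ascending addresses are 26 C8 4D FC 10 84 B3 53.
Read back as big-endian, the last byte is least significant, giving 0x26C84DFC1084B353.

0x26C84DFC1084B353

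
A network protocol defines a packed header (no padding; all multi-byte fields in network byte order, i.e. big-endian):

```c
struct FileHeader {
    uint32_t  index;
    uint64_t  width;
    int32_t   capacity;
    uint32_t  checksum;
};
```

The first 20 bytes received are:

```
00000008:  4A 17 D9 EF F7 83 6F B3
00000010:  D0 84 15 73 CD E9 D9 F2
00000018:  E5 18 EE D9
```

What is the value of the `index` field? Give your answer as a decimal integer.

1243077103

`index` is the first field, at byte offset 0, occupying 4 bytes.
Bytes at offsets 0..3: 4A 17 D9 EF.
Big-endian stores the most-significant byte at the lowest address.
The bytes are already most-significant first: 0x4A17D9EF.
0x4A17D9EF = 1243077103.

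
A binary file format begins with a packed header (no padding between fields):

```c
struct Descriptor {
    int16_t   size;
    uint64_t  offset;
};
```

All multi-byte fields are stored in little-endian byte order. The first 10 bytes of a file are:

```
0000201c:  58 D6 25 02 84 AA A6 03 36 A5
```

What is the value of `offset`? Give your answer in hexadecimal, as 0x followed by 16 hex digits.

0xA53603A6AA840225

`offset` follows `size` (2 bytes), so it starts at byte offset 2 and occupies 8 bytes.
Bytes at offsets 2..9: 25 02 84 AA A6 03 36 A5.
In little-endian order the low byte comes first in memory.
Reassemble most-significant byte first: A5 36 03 A6 AA 84 02 25 → 0xA53603A6AA840225.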